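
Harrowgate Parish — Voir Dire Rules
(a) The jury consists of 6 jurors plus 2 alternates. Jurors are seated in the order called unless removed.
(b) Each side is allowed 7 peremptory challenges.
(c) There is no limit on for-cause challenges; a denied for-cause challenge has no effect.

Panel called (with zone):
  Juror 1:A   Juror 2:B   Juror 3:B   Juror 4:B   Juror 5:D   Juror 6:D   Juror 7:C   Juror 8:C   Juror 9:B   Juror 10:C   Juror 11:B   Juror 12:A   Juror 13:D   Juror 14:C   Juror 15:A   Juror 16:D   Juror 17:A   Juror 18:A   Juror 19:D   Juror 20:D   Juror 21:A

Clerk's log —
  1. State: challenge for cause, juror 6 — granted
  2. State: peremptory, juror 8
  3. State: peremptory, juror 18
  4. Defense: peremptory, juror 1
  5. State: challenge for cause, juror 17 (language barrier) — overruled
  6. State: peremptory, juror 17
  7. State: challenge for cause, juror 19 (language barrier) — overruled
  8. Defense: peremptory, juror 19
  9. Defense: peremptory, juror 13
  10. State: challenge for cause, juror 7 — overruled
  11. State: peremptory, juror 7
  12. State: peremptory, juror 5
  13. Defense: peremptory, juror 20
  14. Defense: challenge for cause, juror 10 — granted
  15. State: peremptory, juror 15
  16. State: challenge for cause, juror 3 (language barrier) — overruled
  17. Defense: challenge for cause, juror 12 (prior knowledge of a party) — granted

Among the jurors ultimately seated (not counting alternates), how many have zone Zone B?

5

Removed: #1, #5, #6, #7, #8, #10, #12, #13, #15, #17, #18, #19, #20.
Seated jurors 1–6: #2, #3, #4, #9, #11, #14 (alternates #16, #21 not counted).
Of those, in Zone B: #2, #3, #4, #9, #11 → 5.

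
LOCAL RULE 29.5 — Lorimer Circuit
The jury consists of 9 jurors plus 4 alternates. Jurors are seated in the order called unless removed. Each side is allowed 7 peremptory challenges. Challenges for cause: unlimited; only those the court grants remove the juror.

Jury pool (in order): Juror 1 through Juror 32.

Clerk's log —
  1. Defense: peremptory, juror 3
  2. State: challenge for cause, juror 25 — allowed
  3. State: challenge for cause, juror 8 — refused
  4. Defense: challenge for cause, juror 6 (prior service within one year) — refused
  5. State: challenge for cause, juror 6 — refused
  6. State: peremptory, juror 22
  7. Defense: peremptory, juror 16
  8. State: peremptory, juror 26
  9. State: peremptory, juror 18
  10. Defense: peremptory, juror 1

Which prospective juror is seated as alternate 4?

Removed: #1, #3, #16, #18, #22, #25, #26. (#6, #8 stay — for-cause denied.)
Seating in order: seats 1–9 → #2, #4, #5, #6, #7, #8, #9, #10, #11; alternates → #12, #13, #14, #15.
So alternate 4 is #15.

15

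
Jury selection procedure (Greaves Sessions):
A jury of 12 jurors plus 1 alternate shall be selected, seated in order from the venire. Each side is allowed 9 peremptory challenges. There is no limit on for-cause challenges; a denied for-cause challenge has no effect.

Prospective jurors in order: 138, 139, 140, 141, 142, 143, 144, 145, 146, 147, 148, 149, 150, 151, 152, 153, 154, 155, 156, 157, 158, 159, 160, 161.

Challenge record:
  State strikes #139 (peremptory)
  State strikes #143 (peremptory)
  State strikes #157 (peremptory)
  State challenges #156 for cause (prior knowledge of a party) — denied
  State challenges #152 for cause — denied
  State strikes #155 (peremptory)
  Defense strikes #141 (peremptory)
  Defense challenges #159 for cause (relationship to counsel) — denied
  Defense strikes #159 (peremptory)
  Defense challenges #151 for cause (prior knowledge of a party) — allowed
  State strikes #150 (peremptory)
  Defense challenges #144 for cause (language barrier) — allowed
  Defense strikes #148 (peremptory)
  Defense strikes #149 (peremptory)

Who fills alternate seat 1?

Removed: #139, #141, #143, #144, #148, #149, #150, #151, #155, #157, #159. (#152, #156 stay — for-cause denied.)
Filling seats in venire order through position 13: #138, #140, #142, #145, #146, #147, #152, #153, #154, #156, #158, #160, #161.
So alternate 1 is #161.

161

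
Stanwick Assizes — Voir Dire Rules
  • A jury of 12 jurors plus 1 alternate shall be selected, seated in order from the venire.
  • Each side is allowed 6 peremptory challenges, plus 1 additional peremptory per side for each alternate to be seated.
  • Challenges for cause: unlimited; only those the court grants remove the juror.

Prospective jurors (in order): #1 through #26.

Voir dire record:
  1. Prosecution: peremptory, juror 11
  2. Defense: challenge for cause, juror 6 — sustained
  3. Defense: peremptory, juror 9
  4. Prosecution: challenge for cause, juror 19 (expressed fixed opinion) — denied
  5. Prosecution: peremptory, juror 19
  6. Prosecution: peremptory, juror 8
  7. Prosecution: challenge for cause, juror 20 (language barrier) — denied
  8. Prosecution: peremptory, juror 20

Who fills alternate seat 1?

Removed: #6, #8, #9, #11, #19, #20.
Seating in order: seats 1–12 → #1, #2, #3, #4, #5, #7, #10, #12, #13, #14, #15, #16; alternates → #17.
So alternate 1 is #17.

17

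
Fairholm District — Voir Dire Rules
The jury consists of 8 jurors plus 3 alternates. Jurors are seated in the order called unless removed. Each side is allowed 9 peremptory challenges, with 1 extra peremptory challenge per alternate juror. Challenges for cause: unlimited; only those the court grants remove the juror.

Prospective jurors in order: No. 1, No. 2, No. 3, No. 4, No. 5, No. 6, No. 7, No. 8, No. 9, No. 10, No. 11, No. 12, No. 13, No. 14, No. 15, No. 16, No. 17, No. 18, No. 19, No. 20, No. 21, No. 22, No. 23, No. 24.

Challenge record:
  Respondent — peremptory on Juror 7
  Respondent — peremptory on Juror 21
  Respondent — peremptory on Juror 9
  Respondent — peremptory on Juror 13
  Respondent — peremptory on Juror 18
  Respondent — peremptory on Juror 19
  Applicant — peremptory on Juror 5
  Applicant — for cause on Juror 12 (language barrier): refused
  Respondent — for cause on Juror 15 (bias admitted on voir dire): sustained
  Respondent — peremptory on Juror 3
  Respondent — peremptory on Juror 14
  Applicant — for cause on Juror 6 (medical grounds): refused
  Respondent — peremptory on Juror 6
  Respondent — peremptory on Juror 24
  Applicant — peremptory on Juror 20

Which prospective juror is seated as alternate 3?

Removed: #3, #5, #6, #7, #9, #13, #14, #15, #18, #19, #20, #21, #24. (#12 stays — for-cause denied.)
Filling seats in venire order through position 11: #1, #2, #4, #8, #10, #11, #12, #16, #17, #22, #23.
So alternate 3 is #23.

23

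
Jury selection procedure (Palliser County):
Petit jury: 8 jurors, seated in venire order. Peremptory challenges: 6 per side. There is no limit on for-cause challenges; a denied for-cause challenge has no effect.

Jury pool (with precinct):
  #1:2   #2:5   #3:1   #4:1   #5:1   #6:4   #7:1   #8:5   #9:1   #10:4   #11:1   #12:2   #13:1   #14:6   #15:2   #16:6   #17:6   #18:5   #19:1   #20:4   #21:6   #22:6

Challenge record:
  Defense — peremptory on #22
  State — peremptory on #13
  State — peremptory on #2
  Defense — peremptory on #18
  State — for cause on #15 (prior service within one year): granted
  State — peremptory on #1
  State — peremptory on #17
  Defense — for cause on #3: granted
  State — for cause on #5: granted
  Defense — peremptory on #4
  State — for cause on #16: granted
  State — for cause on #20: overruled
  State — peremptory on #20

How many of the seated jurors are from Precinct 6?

1

Removed: #1, #2, #3, #4, #5, #13, #15, #16, #17, #18, #20, #22.
Seated jurors 1–8: #6, #7, #8, #9, #10, #11, #12, #14.
Of those, in Precinct 6: #14 → 1.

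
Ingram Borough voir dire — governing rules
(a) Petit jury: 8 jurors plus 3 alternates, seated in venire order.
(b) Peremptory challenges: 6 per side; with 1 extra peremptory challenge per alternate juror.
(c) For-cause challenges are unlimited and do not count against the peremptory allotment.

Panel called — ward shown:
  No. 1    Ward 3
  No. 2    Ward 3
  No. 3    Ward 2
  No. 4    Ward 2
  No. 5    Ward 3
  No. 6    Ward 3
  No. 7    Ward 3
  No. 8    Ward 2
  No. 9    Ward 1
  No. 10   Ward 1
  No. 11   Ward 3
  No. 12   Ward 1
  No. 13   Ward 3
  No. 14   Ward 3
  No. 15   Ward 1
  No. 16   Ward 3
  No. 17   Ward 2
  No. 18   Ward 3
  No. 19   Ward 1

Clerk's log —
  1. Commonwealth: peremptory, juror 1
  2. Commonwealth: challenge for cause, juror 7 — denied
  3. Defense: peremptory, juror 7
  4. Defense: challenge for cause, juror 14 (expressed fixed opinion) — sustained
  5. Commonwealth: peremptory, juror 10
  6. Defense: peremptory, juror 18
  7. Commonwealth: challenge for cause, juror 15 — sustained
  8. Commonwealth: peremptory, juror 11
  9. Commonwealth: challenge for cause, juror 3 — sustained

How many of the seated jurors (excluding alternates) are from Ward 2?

Removed: #1, #3, #7, #10, #11, #14, #15, #18.
Seated jurors 1–8: #2, #4, #5, #6, #8, #9, #12, #13 (alternates #16, #17, #19 not counted).
Of those, in Ward 2: #4, #8 → 2.

2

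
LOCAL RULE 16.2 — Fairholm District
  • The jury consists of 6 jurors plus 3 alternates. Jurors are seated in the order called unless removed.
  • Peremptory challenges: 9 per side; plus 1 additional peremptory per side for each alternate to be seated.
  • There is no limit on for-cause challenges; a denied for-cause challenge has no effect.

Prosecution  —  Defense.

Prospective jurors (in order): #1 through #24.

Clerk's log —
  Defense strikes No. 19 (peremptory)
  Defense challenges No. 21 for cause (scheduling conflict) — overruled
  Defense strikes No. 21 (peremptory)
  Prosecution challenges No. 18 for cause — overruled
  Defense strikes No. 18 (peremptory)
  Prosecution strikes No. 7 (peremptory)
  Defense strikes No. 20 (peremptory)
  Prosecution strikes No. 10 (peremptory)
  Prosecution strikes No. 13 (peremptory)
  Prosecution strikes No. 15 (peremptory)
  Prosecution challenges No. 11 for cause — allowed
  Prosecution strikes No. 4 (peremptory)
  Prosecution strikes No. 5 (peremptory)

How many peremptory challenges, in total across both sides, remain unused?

14

Prosecution allotment: 9 base + 1 × 3 alternates = 12. Defense allotment: 9 base + 1 × 3 alternates = 12.
Prosecution peremptories used: #7, #10, #13, #15, #4, #5 — 6 (for-cause on #18, #11 don't count).
Defense peremptories used: #19, #21, #18, #20 — 4 (the for-cause on #21 doesn't count).
Remaining: (12 − 6) + (12 − 4) = 14.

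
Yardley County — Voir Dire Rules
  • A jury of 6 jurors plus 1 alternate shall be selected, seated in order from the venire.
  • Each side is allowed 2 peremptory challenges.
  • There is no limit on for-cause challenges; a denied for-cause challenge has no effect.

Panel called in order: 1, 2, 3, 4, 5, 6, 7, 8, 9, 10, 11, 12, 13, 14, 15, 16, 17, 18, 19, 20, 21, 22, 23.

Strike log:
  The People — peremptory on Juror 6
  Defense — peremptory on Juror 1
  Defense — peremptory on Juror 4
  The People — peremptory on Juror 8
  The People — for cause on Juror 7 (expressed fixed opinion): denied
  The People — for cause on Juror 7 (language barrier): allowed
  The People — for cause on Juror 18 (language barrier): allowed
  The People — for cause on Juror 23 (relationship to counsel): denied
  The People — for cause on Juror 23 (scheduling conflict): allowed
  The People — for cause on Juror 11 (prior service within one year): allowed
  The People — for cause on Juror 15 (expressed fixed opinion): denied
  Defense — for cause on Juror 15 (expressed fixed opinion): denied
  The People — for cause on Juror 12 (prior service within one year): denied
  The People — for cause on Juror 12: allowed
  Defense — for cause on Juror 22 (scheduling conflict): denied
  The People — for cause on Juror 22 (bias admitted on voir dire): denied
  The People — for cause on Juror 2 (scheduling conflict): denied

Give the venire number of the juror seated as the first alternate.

Removed: #1, #4, #6, #7, #8, #11, #12, #18, #23. (#2, #15, #22 stay — for-cause denied.)
Seating in order: seats 1–6 → #2, #3, #5, #9, #10, #13; alternates → #14.
So alternate 1 is #14.

14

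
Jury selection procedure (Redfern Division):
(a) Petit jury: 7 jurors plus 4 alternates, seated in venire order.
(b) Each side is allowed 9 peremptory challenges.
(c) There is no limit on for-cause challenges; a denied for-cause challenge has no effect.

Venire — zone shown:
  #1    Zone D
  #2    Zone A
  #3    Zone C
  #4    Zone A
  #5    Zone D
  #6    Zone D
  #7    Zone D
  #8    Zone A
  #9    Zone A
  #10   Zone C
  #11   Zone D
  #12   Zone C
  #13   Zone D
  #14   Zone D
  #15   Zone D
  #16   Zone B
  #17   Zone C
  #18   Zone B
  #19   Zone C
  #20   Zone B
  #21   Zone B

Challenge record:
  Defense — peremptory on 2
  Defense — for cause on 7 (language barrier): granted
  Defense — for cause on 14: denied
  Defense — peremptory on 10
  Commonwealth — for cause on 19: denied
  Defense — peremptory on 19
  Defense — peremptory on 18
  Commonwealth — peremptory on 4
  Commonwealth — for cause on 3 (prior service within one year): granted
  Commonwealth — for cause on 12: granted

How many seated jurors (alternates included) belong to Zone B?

1

Removed: #2, #3, #4, #7, #10, #12, #18, #19.
Seated (11 incl. alternates): #1, #5, #6, #8, #9, #11, #13, #14, #15, #16, #17.
Of those, in Zone B: #16 → 1.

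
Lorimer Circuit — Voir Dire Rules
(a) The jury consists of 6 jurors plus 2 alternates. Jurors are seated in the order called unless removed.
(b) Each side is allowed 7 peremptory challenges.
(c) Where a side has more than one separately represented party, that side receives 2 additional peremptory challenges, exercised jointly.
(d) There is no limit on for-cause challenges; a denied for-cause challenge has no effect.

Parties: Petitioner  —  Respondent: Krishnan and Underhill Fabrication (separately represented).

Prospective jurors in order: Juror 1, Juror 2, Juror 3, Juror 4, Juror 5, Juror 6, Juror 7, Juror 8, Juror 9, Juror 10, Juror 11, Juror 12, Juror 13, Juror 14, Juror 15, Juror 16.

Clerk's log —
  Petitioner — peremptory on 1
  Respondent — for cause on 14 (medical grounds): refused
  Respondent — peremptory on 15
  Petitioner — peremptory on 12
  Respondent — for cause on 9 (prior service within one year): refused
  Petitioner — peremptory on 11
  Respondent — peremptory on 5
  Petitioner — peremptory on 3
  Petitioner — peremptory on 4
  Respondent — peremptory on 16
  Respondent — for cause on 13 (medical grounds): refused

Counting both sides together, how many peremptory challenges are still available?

8

Petitioner allotment: 7. Respondent allotment: 7 base + 2 multi-party = 9.
Petitioner peremptories used: #1, #12, #11, #3, #4 — 5.
Respondent peremptories used: #15, #5, #16 — 3 (for-cause on #14, #9, #13 don't count).
Remaining: (7 − 5) + (9 − 3) = 8.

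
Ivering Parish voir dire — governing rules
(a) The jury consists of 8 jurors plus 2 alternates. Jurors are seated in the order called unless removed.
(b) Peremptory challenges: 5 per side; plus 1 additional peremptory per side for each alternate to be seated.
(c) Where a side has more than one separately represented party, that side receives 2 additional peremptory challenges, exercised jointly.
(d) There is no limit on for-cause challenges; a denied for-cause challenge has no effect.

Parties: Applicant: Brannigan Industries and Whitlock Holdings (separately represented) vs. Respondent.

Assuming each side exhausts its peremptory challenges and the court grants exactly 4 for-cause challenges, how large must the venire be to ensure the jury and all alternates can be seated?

Seats to fill: 8 + 2 alternates = 10.
Peremptories — Applicant: 5 + 1×2 + 2 = 9; Respondent: 5 + 1×2 = 7; total 16.
For-cause removals: 4.
Minimum venire: 10 + 16 + 4 = 30.

30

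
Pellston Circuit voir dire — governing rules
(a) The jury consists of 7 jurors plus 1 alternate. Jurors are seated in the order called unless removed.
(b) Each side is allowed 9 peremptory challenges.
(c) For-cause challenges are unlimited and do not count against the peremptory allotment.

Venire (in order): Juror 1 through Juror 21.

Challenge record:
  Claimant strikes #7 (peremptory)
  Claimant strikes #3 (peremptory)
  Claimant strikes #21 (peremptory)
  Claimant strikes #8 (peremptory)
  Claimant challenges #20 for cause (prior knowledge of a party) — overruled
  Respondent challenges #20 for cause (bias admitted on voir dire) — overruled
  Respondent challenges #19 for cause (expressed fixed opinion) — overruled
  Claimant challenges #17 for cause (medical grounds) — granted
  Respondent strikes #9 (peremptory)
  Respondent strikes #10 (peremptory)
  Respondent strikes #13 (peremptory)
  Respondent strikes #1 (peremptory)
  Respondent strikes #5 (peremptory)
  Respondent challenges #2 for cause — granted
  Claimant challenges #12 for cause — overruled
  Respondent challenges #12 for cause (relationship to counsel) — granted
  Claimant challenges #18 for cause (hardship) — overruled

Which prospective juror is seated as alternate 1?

19

Removed: #1, #2, #3, #5, #7, #8, #9, #10, #12, #13, #17, #21. (#18, #19, #20 stay — for-cause denied.)
Seating in order: seats 1–7 → #4, #6, #11, #14, #15, #16, #18; alternates → #19.
So alternate 1 is #19.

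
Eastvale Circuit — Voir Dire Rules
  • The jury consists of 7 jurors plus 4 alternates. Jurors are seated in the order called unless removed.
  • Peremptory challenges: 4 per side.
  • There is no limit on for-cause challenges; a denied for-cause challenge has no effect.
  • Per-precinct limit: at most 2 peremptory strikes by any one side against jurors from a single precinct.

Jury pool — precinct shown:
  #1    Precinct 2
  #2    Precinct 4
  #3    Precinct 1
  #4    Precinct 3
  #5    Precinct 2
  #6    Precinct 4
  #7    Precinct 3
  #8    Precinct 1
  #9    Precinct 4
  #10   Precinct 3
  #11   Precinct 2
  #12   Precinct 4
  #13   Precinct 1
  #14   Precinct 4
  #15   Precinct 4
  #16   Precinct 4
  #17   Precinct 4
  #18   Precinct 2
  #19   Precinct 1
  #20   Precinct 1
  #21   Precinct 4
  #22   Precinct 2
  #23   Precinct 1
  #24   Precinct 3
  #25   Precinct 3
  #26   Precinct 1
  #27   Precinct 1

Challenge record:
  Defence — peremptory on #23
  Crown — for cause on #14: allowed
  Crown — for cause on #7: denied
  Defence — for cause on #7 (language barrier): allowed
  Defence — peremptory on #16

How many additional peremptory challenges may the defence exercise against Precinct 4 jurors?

Defence peremptories so far: #23, #16 — 2 of 4 used, 2 left overall.
Against Precinct 4: #16 — 1 used; per-precinct cap 2 leaves 1.
Binding limit: min(2, 1) = 1.

1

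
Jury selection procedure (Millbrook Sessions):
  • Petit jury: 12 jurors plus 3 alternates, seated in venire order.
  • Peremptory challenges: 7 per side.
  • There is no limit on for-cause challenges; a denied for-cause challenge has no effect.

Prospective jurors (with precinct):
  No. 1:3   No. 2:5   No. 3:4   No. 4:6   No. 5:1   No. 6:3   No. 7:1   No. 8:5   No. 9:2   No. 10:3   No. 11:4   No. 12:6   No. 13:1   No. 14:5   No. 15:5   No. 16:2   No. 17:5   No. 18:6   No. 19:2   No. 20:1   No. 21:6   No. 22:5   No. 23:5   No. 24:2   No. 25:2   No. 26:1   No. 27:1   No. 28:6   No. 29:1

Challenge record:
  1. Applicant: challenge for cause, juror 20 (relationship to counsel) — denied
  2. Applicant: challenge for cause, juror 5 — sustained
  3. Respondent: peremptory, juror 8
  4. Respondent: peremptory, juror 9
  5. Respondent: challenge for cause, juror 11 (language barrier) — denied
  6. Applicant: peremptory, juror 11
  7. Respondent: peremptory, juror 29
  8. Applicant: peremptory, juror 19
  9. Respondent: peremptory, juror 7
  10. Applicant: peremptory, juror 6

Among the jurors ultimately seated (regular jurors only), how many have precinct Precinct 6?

Removed: #5, #6, #7, #8, #9, #11, #19, #29.
Seated jurors 1–12: #1, #2, #3, #4, #10, #12, #13, #14, #15, #16, #17, #18 (alternates #20, #21, #22 not counted).
Of those, in Precinct 6: #4, #12, #18 → 3.

3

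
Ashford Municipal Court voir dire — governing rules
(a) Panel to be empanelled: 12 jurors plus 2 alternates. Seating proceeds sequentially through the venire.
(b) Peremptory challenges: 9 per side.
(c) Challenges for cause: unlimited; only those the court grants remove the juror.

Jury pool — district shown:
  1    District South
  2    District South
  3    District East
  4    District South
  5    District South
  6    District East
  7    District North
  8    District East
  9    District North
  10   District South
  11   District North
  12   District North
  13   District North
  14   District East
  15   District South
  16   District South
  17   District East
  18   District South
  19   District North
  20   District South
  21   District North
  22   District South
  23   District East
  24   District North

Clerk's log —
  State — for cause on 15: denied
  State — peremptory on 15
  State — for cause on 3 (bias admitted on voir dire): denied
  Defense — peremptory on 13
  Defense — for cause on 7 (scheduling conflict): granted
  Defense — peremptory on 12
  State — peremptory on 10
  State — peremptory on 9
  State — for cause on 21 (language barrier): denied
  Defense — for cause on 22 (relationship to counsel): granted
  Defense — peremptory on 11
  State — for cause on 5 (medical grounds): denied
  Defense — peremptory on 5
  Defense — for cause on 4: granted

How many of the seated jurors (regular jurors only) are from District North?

Removed: #4, #5, #7, #9, #10, #11, #12, #13, #15, #22.
Seated jurors 1–12: #1, #2, #3, #6, #8, #14, #16, #17, #18, #19, #20, #21 (alternates #23, #24 not counted).
Of those, in District North: #19, #21 → 2.

2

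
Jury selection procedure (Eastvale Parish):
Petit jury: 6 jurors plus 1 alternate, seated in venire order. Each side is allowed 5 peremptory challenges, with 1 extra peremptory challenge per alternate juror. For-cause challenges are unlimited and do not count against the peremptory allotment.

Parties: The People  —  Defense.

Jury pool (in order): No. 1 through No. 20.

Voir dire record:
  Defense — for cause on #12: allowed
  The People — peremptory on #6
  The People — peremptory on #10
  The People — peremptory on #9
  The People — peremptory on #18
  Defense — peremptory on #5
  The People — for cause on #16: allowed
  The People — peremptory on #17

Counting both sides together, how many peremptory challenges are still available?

6

The People allotment: 5 base + 1 × 1 alternate = 6. Defense allotment: 5 base + 1 × 1 alternate = 6.
The People peremptories used: #6, #10, #9, #18, #17 — 5 (the for-cause on #16 doesn't count).
Defense peremptories used: #5 — 1 (the for-cause on #12 doesn't count).
Remaining: (6 − 5) + (6 − 1) = 6.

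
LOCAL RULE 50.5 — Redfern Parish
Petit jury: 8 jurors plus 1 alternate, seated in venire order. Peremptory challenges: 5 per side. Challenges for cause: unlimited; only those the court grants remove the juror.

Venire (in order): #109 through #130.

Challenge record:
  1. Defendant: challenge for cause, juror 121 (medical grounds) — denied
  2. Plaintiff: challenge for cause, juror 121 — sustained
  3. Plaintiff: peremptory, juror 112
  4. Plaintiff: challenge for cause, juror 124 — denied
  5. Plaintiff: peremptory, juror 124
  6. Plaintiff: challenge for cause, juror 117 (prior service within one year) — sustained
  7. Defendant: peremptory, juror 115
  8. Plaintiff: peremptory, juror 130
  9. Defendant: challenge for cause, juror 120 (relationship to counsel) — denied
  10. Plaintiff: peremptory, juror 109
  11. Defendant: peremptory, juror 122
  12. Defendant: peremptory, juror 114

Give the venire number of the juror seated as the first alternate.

Removed: #109, #112, #114, #115, #117, #121, #122, #124, #130. (#120 stays — for-cause denied.)
Seating in order: seats 1–8 → #110, #111, #113, #116, #118, #119, #120, #123; alternates → #125.
So alternate 1 is #125.

125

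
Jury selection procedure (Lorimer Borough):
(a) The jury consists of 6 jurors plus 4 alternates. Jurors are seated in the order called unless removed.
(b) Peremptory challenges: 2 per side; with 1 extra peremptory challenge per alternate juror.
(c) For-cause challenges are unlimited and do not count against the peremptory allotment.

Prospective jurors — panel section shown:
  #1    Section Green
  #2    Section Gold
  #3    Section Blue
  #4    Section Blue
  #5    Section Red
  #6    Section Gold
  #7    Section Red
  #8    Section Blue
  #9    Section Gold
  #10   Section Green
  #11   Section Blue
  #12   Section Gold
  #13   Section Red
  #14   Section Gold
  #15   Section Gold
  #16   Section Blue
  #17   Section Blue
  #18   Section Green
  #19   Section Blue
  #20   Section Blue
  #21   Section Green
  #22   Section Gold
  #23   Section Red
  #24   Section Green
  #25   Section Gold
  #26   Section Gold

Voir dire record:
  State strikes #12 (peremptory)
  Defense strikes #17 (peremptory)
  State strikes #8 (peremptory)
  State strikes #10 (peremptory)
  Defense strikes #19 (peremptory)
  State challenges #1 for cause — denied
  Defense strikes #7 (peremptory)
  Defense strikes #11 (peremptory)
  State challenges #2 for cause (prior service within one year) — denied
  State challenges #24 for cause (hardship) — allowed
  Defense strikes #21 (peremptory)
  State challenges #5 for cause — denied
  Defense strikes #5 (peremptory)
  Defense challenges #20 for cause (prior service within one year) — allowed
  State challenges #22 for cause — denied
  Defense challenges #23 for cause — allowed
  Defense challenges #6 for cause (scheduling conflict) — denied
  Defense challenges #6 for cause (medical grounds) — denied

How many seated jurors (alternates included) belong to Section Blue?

Removed: #5, #7, #8, #10, #11, #12, #17, #19, #20, #21, #23, #24.
Seated (10 incl. alternates): #1, #2, #3, #4, #6, #9, #13, #14, #15, #16.
Of those, in Section Blue: #3, #4, #16 → 3.

3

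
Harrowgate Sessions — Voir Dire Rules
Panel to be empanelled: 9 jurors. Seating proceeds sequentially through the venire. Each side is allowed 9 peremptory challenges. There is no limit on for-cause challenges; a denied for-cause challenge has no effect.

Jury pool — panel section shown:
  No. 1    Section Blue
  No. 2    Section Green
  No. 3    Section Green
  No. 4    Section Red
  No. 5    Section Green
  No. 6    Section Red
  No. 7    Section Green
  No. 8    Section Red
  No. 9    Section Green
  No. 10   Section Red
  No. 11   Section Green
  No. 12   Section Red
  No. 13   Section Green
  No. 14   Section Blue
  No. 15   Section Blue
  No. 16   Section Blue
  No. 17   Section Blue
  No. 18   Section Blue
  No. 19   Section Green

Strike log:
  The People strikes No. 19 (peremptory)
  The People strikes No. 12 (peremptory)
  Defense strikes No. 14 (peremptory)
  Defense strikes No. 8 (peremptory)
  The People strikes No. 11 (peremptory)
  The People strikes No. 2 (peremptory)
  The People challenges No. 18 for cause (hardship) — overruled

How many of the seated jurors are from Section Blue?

Removed: #2, #8, #11, #12, #14, #19.
Seated jurors 1–9: #1, #3, #4, #5, #6, #7, #9, #10, #13.
Of those, in Section Blue: #1 → 1.

1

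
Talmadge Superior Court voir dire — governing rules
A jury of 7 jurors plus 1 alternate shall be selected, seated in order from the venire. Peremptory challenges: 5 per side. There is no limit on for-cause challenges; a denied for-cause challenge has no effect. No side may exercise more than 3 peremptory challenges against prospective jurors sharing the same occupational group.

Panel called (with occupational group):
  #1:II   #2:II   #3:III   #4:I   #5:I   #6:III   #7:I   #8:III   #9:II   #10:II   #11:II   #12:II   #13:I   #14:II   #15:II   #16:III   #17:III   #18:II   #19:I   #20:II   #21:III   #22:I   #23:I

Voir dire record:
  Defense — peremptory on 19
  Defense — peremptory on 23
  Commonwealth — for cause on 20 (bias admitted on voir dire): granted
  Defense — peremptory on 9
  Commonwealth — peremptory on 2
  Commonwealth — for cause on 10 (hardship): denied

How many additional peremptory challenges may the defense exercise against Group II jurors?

2

Defense peremptories so far: #19, #23, #9 — 3 of 5 used, 2 left overall.
Against Group II: #9 — 1 used; per-group cap 3 leaves 2.
Binding limit: min(2, 2) = 2.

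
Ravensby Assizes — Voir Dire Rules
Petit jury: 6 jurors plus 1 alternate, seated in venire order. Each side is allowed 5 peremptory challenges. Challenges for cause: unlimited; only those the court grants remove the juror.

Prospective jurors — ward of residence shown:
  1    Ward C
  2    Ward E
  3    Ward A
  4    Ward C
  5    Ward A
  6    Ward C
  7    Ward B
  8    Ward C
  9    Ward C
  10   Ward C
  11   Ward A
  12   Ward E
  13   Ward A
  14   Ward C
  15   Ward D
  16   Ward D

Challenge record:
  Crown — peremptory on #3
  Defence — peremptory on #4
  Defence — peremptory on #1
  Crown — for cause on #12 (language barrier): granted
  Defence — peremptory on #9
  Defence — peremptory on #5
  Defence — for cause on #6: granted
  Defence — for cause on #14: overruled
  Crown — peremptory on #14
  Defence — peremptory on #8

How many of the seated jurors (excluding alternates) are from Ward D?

Removed: #1, #3, #4, #5, #6, #8, #9, #12, #14.
Seated jurors 1–6: #2, #7, #10, #11, #13, #15 (alternates #16 not counted).
Of those, in Ward D: #15 → 1.

1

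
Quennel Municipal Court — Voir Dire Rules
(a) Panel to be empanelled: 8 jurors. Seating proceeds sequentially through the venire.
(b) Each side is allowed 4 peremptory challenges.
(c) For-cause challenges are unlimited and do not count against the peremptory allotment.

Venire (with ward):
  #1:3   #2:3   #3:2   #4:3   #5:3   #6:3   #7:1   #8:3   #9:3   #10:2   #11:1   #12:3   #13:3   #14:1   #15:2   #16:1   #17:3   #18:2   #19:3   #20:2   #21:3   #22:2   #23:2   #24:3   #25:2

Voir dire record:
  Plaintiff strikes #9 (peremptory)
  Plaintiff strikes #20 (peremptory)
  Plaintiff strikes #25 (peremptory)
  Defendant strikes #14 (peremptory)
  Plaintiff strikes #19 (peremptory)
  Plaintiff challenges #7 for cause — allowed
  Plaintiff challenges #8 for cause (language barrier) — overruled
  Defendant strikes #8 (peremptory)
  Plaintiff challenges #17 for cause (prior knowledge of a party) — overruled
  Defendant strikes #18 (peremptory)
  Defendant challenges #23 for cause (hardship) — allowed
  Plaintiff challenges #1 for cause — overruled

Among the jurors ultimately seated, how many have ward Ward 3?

Removed: #7, #8, #9, #14, #18, #19, #20, #23, #25.
Seated jurors 1–8: #1, #2, #3, #4, #5, #6, #10, #11.
Of those, in Ward 3: #1, #2, #4, #5, #6 → 5.

5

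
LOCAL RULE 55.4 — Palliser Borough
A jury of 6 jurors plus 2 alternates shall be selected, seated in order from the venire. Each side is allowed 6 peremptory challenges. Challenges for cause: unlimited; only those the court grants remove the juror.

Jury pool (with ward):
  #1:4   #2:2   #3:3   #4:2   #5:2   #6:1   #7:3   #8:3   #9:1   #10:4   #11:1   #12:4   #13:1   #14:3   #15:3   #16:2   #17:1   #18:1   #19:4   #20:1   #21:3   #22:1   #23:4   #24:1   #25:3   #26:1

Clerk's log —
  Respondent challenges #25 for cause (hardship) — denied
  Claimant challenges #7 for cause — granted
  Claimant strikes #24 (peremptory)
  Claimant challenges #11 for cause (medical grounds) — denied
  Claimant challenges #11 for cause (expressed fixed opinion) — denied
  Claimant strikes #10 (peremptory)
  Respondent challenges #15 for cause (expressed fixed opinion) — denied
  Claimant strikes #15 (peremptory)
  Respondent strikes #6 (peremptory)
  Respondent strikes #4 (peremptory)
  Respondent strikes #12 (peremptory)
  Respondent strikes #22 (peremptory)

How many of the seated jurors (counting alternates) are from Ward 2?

Removed: #4, #6, #7, #10, #12, #15, #22, #24.
Seated (8 incl. alternates): #1, #2, #3, #5, #8, #9, #11, #13.
Of those, in Ward 2: #2, #5 → 2.

2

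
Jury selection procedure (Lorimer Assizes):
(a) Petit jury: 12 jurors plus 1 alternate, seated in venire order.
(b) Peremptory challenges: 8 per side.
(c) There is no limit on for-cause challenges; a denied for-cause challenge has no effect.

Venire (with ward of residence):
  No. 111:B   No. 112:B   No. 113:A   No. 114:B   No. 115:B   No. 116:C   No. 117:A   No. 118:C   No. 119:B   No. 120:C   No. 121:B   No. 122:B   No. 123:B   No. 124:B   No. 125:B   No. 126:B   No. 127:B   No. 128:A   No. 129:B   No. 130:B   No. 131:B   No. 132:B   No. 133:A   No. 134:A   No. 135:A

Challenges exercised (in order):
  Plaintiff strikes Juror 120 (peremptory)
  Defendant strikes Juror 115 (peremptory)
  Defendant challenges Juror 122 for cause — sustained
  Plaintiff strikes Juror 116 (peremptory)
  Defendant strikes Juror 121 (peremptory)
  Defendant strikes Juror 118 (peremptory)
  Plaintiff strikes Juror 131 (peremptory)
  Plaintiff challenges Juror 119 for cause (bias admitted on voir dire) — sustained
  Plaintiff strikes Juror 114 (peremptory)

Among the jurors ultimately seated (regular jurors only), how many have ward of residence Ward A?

Removed: #114, #115, #116, #118, #119, #120, #121, #122, #131.
Seated jurors 1–12: #111, #112, #113, #117, #123, #124, #125, #126, #127, #128, #129, #130 (alternates #132 not counted).
Of those, in Ward A: #113, #117, #128 → 3.

3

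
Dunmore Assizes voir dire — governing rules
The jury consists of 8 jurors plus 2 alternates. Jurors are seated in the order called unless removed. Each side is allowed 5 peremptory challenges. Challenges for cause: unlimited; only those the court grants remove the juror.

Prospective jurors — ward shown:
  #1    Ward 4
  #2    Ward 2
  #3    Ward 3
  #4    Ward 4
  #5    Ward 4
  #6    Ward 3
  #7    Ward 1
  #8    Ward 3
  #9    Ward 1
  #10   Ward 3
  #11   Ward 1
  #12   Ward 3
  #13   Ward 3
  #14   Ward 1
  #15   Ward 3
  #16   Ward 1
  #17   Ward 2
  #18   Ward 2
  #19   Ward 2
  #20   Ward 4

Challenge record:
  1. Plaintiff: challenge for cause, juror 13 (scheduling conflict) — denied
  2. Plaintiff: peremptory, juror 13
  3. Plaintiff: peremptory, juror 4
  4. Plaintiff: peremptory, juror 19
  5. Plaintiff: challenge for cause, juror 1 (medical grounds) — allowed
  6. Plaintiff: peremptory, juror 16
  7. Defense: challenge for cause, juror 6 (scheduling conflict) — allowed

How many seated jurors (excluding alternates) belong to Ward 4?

Removed: #1, #4, #6, #13, #16, #19.
Seated jurors 1–8: #2, #3, #5, #7, #8, #9, #10, #11 (alternates #12, #14 not counted).
Of those, in Ward 4: #5 → 1.

1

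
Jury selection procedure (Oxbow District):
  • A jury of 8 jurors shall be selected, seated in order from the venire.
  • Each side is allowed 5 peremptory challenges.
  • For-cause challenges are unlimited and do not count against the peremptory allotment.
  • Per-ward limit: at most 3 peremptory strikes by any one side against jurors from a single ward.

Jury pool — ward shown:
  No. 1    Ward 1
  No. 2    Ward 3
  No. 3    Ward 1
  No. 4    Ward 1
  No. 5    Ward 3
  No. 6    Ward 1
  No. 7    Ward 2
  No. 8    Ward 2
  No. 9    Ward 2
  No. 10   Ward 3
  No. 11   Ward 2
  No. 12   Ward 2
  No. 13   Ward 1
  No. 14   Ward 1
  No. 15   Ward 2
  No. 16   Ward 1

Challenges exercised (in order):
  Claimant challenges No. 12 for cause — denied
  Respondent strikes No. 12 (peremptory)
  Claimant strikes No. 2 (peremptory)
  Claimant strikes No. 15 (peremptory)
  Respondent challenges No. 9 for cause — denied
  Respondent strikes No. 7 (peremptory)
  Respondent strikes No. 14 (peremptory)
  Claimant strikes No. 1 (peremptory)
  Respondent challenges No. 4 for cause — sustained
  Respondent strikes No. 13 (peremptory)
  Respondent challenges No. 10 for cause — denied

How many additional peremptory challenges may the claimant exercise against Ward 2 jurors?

Claimant peremptories so far: #2, #15, #1 — 3 of 5 used, 2 left overall.
Against Ward 2: #15 — 1 used; per-ward cap 3 leaves 2.
Binding limit: min(2, 2) = 2.

2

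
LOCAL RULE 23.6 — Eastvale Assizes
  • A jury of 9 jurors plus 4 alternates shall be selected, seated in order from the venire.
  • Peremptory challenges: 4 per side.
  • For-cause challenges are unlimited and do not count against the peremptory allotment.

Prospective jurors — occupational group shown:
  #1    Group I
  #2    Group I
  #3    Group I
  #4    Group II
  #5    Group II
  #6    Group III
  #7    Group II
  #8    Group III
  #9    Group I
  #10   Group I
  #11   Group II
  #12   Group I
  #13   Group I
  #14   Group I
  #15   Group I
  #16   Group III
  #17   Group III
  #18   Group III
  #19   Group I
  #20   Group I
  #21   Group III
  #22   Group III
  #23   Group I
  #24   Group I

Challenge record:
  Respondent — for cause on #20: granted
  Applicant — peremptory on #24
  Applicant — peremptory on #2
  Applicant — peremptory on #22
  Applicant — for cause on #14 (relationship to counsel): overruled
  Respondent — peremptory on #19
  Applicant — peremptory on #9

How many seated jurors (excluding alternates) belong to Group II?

4

Removed: #2, #9, #19, #20, #22, #24.
Seated jurors 1–9: #1, #3, #4, #5, #6, #7, #8, #10, #11 (alternates #12, #13, #14, #15 not counted).
Of those, in Group II: #4, #5, #7, #11 → 4.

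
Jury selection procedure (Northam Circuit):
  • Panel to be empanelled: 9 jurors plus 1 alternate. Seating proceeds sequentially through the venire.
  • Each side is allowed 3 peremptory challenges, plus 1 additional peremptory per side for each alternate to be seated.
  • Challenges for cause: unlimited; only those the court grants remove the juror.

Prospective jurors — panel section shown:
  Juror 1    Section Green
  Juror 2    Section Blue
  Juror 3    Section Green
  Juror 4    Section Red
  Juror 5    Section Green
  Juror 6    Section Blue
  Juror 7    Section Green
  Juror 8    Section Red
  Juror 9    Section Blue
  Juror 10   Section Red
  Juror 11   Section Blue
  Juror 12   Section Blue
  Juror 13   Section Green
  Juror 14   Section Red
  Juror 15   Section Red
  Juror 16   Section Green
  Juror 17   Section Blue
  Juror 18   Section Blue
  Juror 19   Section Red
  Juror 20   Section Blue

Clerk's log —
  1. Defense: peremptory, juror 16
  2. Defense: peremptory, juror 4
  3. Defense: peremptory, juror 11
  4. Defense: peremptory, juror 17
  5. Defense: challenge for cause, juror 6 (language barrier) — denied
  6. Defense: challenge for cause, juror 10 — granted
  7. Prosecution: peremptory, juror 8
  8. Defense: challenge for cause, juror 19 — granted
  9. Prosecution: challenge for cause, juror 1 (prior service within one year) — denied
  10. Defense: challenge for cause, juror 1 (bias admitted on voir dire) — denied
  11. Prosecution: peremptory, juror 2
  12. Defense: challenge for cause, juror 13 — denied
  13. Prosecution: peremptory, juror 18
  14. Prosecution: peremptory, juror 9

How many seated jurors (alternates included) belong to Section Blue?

Removed: #2, #4, #8, #9, #10, #11, #16, #17, #18, #19.
Seated (10 incl. alternates): #1, #3, #5, #6, #7, #12, #13, #14, #15, #20.
Of those, in Section Blue: #6, #12, #20 → 3.

3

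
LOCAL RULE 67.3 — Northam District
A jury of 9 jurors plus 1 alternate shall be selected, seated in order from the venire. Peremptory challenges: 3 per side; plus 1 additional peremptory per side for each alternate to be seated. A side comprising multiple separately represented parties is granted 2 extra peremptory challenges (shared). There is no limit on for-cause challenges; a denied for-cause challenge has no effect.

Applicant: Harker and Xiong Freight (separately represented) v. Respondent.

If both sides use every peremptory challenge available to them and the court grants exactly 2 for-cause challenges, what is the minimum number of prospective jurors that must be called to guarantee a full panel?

22

Seats to fill: 9 + 1 alternates = 10.
Peremptories — Applicant: 3 + 1×1 + 2 = 6; Respondent: 3 + 1×1 = 4; total 10.
For-cause removals: 2.
Minimum venire: 10 + 10 + 2 = 22.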